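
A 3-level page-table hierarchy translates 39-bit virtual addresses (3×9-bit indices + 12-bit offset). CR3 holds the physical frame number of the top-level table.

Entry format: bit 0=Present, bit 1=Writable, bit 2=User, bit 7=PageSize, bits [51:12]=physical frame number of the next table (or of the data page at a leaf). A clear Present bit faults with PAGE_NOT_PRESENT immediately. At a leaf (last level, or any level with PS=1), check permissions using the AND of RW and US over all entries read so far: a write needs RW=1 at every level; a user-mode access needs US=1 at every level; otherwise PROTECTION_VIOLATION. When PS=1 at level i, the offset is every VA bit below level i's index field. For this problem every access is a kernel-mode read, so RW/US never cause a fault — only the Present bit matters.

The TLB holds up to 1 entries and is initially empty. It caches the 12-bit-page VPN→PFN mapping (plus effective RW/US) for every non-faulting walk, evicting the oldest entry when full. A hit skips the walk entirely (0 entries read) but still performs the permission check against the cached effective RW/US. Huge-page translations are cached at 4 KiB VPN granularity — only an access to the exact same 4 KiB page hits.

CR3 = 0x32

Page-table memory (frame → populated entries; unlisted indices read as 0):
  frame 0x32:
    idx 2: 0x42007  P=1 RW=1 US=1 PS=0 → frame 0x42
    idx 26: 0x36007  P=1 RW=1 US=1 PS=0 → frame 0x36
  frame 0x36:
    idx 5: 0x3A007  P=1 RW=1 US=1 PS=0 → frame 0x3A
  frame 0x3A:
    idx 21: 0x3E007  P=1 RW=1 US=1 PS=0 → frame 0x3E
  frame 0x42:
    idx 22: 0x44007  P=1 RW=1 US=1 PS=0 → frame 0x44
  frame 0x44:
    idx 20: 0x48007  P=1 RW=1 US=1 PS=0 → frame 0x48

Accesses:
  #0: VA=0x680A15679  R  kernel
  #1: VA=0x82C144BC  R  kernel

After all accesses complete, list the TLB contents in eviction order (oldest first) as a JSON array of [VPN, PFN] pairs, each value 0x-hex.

Walk each access:
#0 VA=0x680A15679 (r,kernel):
  [0] read 0x32 idx=26: raw=0x36007 flags P=1 W=1 U=1 S=0
  [1] read 0x36 idx=5: raw=0x3A007 flags P=1 W=1 U=1 S=0
  [2] read 0x3A idx=21: raw=0x3E007 flags P=1 W=1 U=1 S=0
  ✓ 0x3E679  — 3 lookups
#1 VA=0x82C144BC (r,kernel):
  [0] read 0x32 idx=2: raw=0x42007 flags P=1 W=1 U=1 S=0
  [1] read 0x42 idx=22: raw=0x44007 flags P=1 W=1 U=1 S=0
  [2] read 0x44 idx=20: raw=0x48007 flags P=1 W=1 U=1 S=0
  ✓ 0x484BC  — 3 lookups

TLB: [["0x82C14", "0x48"]]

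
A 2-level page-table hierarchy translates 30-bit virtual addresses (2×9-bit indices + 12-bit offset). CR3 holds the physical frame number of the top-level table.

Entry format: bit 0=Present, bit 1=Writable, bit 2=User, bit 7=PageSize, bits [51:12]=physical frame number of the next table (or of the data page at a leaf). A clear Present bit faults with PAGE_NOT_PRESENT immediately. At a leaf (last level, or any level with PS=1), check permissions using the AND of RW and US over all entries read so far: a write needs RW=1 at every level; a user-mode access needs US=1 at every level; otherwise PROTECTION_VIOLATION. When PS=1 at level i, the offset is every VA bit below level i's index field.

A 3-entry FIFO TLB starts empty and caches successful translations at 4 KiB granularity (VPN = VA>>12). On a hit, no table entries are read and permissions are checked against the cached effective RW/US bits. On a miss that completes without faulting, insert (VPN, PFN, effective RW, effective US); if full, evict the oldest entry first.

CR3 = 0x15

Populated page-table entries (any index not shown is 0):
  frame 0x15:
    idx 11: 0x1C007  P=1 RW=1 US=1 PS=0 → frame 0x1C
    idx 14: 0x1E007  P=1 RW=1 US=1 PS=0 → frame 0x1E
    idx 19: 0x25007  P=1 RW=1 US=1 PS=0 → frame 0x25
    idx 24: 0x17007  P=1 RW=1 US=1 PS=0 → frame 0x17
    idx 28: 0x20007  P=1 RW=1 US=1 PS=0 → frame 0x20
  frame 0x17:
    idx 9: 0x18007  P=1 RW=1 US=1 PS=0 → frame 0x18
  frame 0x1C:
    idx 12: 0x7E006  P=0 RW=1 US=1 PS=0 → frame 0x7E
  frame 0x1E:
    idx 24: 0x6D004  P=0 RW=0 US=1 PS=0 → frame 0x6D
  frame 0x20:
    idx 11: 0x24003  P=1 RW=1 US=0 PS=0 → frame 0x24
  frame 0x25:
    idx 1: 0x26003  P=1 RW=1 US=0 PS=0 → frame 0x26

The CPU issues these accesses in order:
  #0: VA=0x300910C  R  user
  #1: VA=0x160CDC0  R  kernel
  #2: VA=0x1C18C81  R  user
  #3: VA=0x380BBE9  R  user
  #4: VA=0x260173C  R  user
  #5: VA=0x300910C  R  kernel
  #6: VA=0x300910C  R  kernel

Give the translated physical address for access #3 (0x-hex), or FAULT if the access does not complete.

Per-access translation:
#0 VA=0x300910C (r,user):
  L0: frame=0x15 idx=24 entry=0x17007 [P=1 RW=1 US=1 PS=0]
  L1: frame=0x17 idx=9 entry=0x18007 [P=1 RW=1 US=1 PS=0]
  ✓ 0x1810C  — 2 lookups
#1 VA=0x160CDC0 (r,kernel):
  L0: frame=0x15 idx=11 entry=0x1C007 [P=1 RW=1 US=1 PS=0]
  L1: frame=0x1C idx=12 entry=0x7E006 [P=0 RW=1 US=1 PS=0]
  ⇒ fault: PAGE_NOT_PRESENT  — 2 lookups
#2 VA=0x1C18C81 (r,user):
  L0: frame=0x15 idx=14 entry=0x1E007 [P=1 RW=1 US=1 PS=0]
  L1: frame=0x1E idx=24 entry=0x6D004 [P=0 RW=0 US=1 PS=0]
  ⇒ fault: PAGE_NOT_PRESENT  — 2 lookups
#3 VA=0x380BBE9 (r,user):
  L0: frame=0x15 idx=28 entry=0x20007 [P=1 RW=1 US=1 PS=0]
  L1: frame=0x20 idx=11 entry=0x24003 [P=1 RW=1 US=0 PS=0]
  ⇒ fault: PROTECTION_VIOLATION  — 2 lookups
#4 VA=0x260173C (r,user):
  L0: frame=0x15 idx=19 entry=0x25007 [P=1 RW=1 US=1 PS=0]
  L1: frame=0x25 idx=1 entry=0x26003 [P=1 RW=1 US=0 PS=0]
  ⇒ fault: PROTECTION_VIOLATION  — 2 lookups
#5 VA=0x300910C (r,kernel):
  TLB hit vpn=0x3009 → PA=0x1810C
#6 VA=0x300910C (r,kernel):
  TLB hit vpn=0x3009 → PA=0x1810C

Access #3 PA: FAULT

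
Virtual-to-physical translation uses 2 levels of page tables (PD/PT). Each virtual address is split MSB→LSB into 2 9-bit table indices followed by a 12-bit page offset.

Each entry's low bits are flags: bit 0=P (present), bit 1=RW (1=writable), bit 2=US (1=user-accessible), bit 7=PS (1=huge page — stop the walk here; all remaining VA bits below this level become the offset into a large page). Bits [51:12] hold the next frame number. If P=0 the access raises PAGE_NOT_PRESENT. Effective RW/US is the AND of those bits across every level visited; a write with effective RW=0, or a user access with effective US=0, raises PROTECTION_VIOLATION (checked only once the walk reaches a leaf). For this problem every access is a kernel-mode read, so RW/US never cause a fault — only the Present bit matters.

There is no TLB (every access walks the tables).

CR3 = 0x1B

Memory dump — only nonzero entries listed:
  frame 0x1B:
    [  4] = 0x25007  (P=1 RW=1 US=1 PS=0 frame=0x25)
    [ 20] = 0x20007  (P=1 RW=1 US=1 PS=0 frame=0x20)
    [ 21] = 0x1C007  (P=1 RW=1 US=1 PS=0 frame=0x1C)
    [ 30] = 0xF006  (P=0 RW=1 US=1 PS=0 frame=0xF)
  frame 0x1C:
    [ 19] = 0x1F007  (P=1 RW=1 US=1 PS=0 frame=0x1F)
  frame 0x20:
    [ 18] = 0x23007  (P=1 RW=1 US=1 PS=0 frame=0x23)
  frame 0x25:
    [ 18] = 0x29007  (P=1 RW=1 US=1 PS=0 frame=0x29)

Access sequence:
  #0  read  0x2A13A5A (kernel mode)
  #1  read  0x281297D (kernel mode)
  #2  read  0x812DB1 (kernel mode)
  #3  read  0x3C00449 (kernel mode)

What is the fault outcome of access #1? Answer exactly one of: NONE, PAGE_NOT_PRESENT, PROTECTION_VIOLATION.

Per-access translation:
#0 VA=0x2A13A5A (r,kernel):
  [0] read 0x1B idx=21: raw=0x1C007 flags P=1 W=1 U=1 S=0
  [1] read 0x1C idx=19: raw=0x1F007 flags P=1 W=1 U=1 S=0
  ⇒ phys 0x1FA5A  [2 reads]
#1 VA=0x281297D (r,kernel):
  [0] read 0x1B idx=20: raw=0x20007 flags P=1 W=1 U=1 S=0
  [1] read 0x20 idx=18: raw=0x23007 flags P=1 W=1 U=1 S=0
  ⇒ phys 0x2397D  [2 reads]
#2 VA=0x812DB1 (r,kernel):
  [0] read 0x1B idx=4: raw=0x25007 flags P=1 W=1 U=1 S=0
  [1] read 0x25 idx=18: raw=0x29007 flags P=1 W=1 U=1 S=0
  ⇒ phys 0x29DB1  [2 reads]
#3 VA=0x3C00449 (r,kernel):
  [0] read 0x1B idx=30: raw=0xF006 flags P=0 W=1 U=1 S=0
  ⇒ fault: PAGE_NOT_PRESENT  — 1 lookups

Access #1 fault: NONE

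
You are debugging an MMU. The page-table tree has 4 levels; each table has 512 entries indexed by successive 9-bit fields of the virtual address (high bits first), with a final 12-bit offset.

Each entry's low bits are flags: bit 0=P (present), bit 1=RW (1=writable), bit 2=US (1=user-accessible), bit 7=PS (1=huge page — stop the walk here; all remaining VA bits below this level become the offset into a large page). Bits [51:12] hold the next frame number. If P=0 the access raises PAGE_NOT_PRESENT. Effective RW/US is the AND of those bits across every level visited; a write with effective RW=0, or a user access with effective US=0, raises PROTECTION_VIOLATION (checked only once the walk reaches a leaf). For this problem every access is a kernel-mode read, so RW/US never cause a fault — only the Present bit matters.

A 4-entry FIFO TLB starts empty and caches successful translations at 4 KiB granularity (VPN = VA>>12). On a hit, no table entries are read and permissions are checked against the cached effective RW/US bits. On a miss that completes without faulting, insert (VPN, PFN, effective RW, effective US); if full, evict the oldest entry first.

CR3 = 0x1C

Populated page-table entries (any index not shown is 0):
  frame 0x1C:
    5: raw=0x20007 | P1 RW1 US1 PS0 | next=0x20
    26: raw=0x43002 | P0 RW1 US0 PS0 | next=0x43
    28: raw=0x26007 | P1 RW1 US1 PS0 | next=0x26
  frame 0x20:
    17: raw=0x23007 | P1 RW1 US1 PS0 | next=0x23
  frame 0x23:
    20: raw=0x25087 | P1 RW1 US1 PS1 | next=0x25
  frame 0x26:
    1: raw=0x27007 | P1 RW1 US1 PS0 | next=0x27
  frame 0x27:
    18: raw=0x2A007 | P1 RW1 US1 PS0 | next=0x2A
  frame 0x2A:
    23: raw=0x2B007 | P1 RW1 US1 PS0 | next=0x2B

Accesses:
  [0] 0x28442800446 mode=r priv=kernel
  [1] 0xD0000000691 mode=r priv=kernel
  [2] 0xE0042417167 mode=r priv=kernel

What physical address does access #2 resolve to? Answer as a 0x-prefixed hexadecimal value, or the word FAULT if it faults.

Trace:
#0 VA=0x28442800446 (r,kernel):
  L0: frame=0x1C idx=5 entry=0x20007 [P=1 RW=1 US=1 PS=0]
  L1: frame=0x20 idx=17 entry=0x23007 [P=1 RW=1 US=1 PS=0]
  L2: frame=0x23 idx=20 entry=0x25087 [P=1 RW=1 US=1 PS=1]
  ✓ 0x25446 (huge @L2)  — 3 lookups
#1 VA=0xD0000000691 (r,kernel):
  L0: frame=0x1C idx=26 entry=0x43002 [P=0 RW=1 US=0 PS=0]
  → PAGE_NOT_PRESENT  (1 entries read)
#2 VA=0xE0042417167 (r,kernel):
  L0: frame=0x1C idx=28 entry=0x26007 [P=1 RW=1 US=1 PS=0]
  L1: frame=0x26 idx=1 entry=0x27007 [P=1 RW=1 US=1 PS=0]
  L2: frame=0x27 idx=18 entry=0x2A007 [P=1 RW=1 US=1 PS=0]
  L3: frame=0x2A idx=23 entry=0x2B007 [P=1 RW=1 US=1 PS=0]
  ✓ 0x2B167  — 4 lookups

Access #2 PA: 0x2B167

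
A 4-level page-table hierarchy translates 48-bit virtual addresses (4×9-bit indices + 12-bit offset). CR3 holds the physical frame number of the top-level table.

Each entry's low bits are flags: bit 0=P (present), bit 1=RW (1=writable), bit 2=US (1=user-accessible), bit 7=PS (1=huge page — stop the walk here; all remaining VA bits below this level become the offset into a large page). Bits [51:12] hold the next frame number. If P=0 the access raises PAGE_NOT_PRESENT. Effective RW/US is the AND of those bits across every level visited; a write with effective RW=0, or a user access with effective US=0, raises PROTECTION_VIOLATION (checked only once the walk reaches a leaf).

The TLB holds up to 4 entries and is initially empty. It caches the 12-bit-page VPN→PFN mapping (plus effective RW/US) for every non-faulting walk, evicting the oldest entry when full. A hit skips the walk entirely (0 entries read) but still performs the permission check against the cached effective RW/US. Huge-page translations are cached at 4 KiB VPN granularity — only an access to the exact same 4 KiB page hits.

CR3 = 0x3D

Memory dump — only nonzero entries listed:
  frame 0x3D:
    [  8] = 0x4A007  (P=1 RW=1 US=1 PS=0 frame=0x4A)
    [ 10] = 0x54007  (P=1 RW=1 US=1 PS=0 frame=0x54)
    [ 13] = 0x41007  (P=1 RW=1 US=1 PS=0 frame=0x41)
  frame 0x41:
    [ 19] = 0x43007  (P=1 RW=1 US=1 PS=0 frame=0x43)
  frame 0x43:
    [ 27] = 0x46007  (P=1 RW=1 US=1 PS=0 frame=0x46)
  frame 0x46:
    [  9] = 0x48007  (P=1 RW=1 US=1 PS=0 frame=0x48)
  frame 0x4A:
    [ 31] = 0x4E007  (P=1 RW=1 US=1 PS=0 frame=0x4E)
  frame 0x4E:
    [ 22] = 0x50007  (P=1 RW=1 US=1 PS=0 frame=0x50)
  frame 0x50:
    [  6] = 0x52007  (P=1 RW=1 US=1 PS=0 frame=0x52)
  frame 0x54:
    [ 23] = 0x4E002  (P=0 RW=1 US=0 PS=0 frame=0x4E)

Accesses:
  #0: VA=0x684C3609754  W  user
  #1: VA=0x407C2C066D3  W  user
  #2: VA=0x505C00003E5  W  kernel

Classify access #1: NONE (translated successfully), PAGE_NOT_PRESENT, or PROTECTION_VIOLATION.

Walk each access:
#0 VA=0x684C3609754 (w,user):
  L0 @0x3D[13] → 0x41007  P=1,RW=1,US=1,PS=0
  L1 @0x41[19] → 0x43007  P=1,RW=1,US=1,PS=0
  L2 @0x43[27] → 0x46007  P=1,RW=1,US=1,PS=0
  L3 @0x46[9] → 0x48007  P=1,RW=1,US=1,PS=0
  ⇒ phys 0x48754  [4 reads]
#1 VA=0x407C2C066D3 (w,user):
  L0 @0x3D[8] → 0x4A007  P=1,RW=1,US=1,PS=0
  L1 @0x4A[31] → 0x4E007  P=1,RW=1,US=1,PS=0
  L2 @0x4E[22] → 0x50007  P=1,RW=1,US=1,PS=0
  L3 @0x50[6] → 0x52007  P=1,RW=1,US=1,PS=0
  ⇒ phys 0x526D3  [4 reads]
#2 VA=0x505C00003E5 (w,kernel):
  L0 @0x3D[10] → 0x54007  P=1,RW=1,US=1,PS=0
  L1 @0x54[23] → 0x4E002  P=0,RW=1,US=0,PS=0
  → PAGE_NOT_PRESENT  (2 entries read)

Access #1 fault: NONE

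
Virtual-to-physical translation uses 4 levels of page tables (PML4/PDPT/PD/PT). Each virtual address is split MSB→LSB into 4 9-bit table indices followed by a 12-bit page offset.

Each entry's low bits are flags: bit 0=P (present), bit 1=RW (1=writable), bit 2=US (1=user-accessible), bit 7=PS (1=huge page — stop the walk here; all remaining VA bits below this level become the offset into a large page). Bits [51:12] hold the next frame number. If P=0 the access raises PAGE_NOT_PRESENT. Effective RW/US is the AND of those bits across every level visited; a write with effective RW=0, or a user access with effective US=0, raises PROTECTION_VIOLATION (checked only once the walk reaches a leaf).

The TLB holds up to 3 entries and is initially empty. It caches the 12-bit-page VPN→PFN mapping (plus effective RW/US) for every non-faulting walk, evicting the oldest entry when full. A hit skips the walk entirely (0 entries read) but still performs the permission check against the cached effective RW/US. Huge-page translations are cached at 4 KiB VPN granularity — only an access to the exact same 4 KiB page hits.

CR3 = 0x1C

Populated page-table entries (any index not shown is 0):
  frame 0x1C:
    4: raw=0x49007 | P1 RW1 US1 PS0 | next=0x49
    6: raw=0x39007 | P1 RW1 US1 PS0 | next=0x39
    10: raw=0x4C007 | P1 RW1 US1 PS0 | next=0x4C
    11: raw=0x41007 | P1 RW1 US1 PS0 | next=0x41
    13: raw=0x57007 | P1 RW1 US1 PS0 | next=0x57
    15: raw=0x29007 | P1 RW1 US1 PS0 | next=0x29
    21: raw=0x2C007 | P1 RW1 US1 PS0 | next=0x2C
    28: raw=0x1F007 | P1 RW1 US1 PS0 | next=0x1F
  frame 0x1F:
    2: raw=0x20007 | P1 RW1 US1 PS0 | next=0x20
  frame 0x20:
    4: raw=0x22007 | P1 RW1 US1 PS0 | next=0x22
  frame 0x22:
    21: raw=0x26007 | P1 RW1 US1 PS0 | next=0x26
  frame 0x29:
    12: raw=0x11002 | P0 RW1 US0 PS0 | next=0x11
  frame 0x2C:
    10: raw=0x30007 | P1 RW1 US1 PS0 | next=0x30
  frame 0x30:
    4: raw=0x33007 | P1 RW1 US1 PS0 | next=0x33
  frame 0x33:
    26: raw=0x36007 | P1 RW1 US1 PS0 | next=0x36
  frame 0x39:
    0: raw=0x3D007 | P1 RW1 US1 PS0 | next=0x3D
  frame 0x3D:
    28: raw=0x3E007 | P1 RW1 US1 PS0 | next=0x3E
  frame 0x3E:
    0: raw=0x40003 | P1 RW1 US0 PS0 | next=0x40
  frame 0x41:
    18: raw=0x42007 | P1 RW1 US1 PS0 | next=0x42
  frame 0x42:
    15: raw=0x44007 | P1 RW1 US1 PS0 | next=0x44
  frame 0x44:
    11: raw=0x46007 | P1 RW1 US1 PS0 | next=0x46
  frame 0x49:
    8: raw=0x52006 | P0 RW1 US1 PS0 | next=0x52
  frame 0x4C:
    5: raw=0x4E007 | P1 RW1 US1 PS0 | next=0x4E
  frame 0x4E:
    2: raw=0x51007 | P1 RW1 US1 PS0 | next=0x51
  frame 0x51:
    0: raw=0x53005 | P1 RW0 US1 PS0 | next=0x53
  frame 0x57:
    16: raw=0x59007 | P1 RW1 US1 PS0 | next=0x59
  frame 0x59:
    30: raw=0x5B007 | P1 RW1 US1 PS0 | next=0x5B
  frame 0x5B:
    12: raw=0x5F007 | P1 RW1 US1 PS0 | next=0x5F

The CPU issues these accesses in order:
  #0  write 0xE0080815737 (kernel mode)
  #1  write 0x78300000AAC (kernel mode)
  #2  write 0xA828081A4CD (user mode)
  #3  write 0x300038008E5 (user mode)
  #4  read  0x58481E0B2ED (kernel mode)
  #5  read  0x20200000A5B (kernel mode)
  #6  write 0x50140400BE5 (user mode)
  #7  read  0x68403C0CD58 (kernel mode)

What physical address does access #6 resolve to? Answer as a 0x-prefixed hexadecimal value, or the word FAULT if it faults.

Per-access translation:
#0 VA=0xE0080815737 (w,kernel):
  lvl0: tbl 0x1C, slot 28 ⇒ 0x1F007 (P1/RW1/US1/PS0)
  lvl1: tbl 0x1F, slot 2 ⇒ 0x20007 (P1/RW1/US1/PS0)
  lvl2: tbl 0x20, slot 4 ⇒ 0x22007 (P1/RW1/US1/PS0)
  lvl3: tbl 0x22, slot 21 ⇒ 0x26007 (P1/RW1/US1/PS0)
  ⇒ phys 0x26737  [4 reads]
#1 VA=0x78300000AAC (w,kernel):
  lvl0: tbl 0x1C, slot 15 ⇒ 0x29007 (P1/RW1/US1/PS0)
  lvl1: tbl 0x29, slot 12 ⇒ 0x11002 (P0/RW1/US0/PS0)
  → PAGE_NOT_PRESENT  (2 entries read)
#2 VA=0xA828081A4CD (w,user):
  lvl0: tbl 0x1C, slot 21 ⇒ 0x2C007 (P1/RW1/US1/PS0)
  lvl1: tbl 0x2C, slot 10 ⇒ 0x30007 (P1/RW1/US1/PS0)
  lvl2: tbl 0x30, slot 4 ⇒ 0x33007 (P1/RW1/US1/PS0)
  lvl3: tbl 0x33, slot 26 ⇒ 0x36007 (P1/RW1/US1/PS0)
  ⇒ phys 0x364CD  [4 reads]
#3 VA=0x300038008E5 (w,user):
  lvl0: tbl 0x1C, slot 6 ⇒ 0x39007 (P1/RW1/US1/PS0)
  lvl1: tbl 0x39, slot 0 ⇒ 0x3D007 (P1/RW1/US1/PS0)
  lvl2: tbl 0x3D, slot 28 ⇒ 0x3E007 (P1/RW1/US1/PS0)
  lvl3: tbl 0x3E, slot 0 ⇒ 0x40003 (P1/RW1/US0/PS0)
  → PROTECTION_VIOLATION  (4 entries read)
#4 VA=0x58481E0B2ED (r,kernel):
  lvl0: tbl 0x1C, slot 11 ⇒ 0x41007 (P1/RW1/US1/PS0)
  lvl1: tbl 0x41, slot 18 ⇒ 0x42007 (P1/RW1/US1/PS0)
  lvl2: tbl 0x42, slot 15 ⇒ 0x44007 (P1/RW1/US1/PS0)
  lvl3: tbl 0x44, slot 11 ⇒ 0x46007 (P1/RW1/US1/PS0)
  ⇒ phys 0x462ED  [4 reads]
#5 VA=0x20200000A5B (r,kernel):
  lvl0: tbl 0x1C, slot 4 ⇒ 0x49007 (P1/RW1/US1/PS0)
  lvl1: tbl 0x49, slot 8 ⇒ 0x52006 (P0/RW1/US1/PS0)
  → PAGE_NOT_PRESENT  (2 entries read)
#6 VA=0x50140400BE5 (w,user):
  lvl0: tbl 0x1C, slot 10 ⇒ 0x4C007 (P1/RW1/US1/PS0)
  lvl1: tbl 0x4C, slot 5 ⇒ 0x4E007 (P1/RW1/US1/PS0)
  lvl2: tbl 0x4E, slot 2 ⇒ 0x51007 (P1/RW1/US1/PS0)
  lvl3: tbl 0x51, slot 0 ⇒ 0x53005 (P1/RW0/US1/PS0)
  → PROTECTION_VIOLATION  (4 entries read)
#7 VA=0x68403C0CD58 (r,kernel):
  lvl0: tbl 0x1C, slot 13 ⇒ 0x57007 (P1/RW1/US1/PS0)
  lvl1: tbl 0x57, slot 16 ⇒ 0x59007 (P1/RW1/US1/PS0)
  lvl2: tbl 0x59, slot 30 ⇒ 0x5B007 (P1/RW1/US1/PS0)
  lvl3: tbl 0x5B, slot 12 ⇒ 0x5F007 (P1/RW1/US1/PS0)
  ⇒ phys 0x5FD58  [4 reads]

Access #6 PA: FAULT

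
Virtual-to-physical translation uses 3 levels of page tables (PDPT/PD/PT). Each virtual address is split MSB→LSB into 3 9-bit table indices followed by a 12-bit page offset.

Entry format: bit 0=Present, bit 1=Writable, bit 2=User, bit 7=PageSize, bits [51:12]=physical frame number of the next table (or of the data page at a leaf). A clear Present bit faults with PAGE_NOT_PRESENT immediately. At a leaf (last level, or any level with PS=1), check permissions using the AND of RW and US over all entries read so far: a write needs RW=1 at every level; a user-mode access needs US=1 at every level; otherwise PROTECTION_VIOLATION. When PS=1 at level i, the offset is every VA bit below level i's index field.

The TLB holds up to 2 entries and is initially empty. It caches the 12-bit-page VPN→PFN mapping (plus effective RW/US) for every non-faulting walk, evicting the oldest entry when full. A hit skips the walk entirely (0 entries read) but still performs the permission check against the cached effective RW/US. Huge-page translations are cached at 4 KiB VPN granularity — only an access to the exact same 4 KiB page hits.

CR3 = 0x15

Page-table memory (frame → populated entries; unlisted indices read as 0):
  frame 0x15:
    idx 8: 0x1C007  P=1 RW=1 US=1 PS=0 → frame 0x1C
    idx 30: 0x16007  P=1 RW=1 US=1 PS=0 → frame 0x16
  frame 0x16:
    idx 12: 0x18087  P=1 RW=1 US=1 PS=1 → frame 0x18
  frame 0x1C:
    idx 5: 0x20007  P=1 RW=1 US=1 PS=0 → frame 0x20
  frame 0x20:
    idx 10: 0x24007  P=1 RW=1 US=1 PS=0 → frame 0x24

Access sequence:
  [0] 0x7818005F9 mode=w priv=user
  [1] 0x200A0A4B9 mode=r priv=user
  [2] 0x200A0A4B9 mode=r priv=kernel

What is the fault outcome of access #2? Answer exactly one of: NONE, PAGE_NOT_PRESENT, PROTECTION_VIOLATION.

Per-access translation:
#0 VA=0x7818005F9 (w,user):
  L0: frame=0x15 idx=30 entry=0x16007 [P=1 RW=1 US=1 PS=0]
  L1: frame=0x16 idx=12 entry=0x18087 [P=1 RW=1 US=1 PS=1]
  ⇒ phys 0x185F9 (huge @L1)  [2 reads]
#1 VA=0x200A0A4B9 (r,user):
  L0: frame=0x15 idx=8 entry=0x1C007 [P=1 RW=1 US=1 PS=0]
  L1: frame=0x1C idx=5 entry=0x20007 [P=1 RW=1 US=1 PS=0]
  L2: frame=0x20 idx=10 entry=0x24007 [P=1 RW=1 US=1 PS=0]
  ⇒ phys 0x244B9  [3 reads]
#2 VA=0x200A0A4B9 (r,kernel):
  TLB hit vpn=0x200A0A → PA=0x244B9

Access #2 fault: NONE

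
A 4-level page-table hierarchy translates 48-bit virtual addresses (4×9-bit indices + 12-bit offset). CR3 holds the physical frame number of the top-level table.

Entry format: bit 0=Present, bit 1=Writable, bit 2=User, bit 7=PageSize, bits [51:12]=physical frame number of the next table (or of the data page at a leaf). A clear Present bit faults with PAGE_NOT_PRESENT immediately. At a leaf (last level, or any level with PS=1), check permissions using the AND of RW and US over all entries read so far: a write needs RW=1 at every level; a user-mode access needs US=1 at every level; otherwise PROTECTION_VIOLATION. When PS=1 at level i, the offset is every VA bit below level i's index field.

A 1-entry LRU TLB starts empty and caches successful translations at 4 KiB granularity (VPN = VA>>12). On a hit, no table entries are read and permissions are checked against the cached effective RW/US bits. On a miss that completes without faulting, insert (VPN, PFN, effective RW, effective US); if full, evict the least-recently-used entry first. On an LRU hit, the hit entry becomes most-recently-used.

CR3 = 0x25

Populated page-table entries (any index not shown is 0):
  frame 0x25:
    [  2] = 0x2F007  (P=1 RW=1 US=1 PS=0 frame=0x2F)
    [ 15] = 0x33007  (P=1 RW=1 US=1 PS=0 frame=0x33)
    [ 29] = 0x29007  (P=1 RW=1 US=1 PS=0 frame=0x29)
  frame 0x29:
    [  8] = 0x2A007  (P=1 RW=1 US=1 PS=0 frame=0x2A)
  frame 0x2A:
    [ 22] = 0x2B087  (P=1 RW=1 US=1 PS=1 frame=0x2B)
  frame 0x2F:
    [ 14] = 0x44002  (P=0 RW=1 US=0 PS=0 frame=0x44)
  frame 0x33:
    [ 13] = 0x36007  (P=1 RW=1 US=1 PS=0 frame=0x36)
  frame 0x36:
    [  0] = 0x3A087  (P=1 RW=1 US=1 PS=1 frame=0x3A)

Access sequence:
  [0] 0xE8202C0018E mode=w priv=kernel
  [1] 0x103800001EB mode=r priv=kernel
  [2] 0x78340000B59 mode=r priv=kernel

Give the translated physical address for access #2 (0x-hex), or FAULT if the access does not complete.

Per-access translation:
#0 VA=0xE8202C0018E (w,kernel):
  L0: frame=0x25 idx=29 entry=0x29007 [P=1 RW=1 US=1 PS=0]
  L1: frame=0x29 idx=8 entry=0x2A007 [P=1 RW=1 US=1 PS=0]
  L2: frame=0x2A idx=22 entry=0x2B087 [P=1 RW=1 US=1 PS=1]
  → PA=0x2B18E (huge @L2)  (3 entries read)
#1 VA=0x103800001EB (r,kernel):
  L0: frame=0x25 idx=2 entry=0x2F007 [P=1 RW=1 US=1 PS=0]
  L1: frame=0x2F idx=14 entry=0x44002 [P=0 RW=1 US=0 PS=0]
  ⇒ fault: PAGE_NOT_PRESENT  — 2 lookups
#2 VA=0x78340000B59 (r,kernel):
  L0: frame=0x25 idx=15 entry=0x33007 [P=1 RW=1 US=1 PS=0]
  L1: frame=0x33 idx=13 entry=0x36007 [P=1 RW=1 US=1 PS=0]
  L2: frame=0x36 idx=0 entry=0x3A087 [P=1 RW=1 US=1 PS=1]
  → PA=0x3AB59 (huge @L2)  (3 entries read)

Access #2 PA: 0x3AB59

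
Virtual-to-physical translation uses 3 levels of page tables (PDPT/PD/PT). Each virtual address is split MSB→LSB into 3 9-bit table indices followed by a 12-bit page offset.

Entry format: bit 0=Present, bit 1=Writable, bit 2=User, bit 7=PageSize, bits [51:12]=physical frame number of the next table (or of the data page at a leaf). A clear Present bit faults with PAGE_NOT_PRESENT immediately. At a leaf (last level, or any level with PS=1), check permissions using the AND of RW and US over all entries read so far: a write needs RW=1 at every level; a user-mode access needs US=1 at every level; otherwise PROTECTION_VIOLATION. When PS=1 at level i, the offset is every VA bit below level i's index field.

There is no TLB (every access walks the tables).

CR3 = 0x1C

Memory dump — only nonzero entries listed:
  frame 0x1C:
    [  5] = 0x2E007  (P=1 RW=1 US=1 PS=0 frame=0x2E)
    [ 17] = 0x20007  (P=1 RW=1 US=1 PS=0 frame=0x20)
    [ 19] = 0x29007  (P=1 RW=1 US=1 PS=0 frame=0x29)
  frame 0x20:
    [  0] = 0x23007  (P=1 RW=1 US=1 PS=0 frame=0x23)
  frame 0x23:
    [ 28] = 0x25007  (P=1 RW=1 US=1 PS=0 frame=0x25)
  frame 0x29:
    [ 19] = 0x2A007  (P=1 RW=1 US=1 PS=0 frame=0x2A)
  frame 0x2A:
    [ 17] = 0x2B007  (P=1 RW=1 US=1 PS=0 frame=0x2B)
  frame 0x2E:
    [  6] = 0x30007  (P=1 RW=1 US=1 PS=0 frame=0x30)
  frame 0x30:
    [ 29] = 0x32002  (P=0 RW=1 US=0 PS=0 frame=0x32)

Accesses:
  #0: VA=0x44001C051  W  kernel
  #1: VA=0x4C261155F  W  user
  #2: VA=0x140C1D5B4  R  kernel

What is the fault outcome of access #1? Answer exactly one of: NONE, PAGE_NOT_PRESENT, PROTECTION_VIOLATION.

Walk each access:
#0 VA=0x44001C051 (w,kernel):
  L0 @0x1C[17] → 0x20007  P=1,RW=1,US=1,PS=0
  L1 @0x20[0] → 0x23007  P=1,RW=1,US=1,PS=0
  L2 @0x23[28] → 0x25007  P=1,RW=1,US=1,PS=0
  ✓ 0x25051  — 3 lookups
#1 VA=0x4C261155F (w,user):
  L0 @0x1C[19] → 0x29007  P=1,RW=1,US=1,PS=0
  L1 @0x29[19] → 0x2A007  P=1,RW=1,US=1,PS=0
  L2 @0x2A[17] → 0x2B007  P=1,RW=1,US=1,PS=0
  ✓ 0x2B55F  — 3 lookups
#2 VA=0x140C1D5B4 (r,kernel):
  L0 @0x1C[5] → 0x2E007  P=1,RW=1,US=1,PS=0
  L1 @0x2E[6] → 0x30007  P=1,RW=1,US=1,PS=0
  L2 @0x30[29] → 0x32002  P=0,RW=1,US=0,PS=0
  ✗ PAGE_NOT_PRESENT  [3 reads]

Access #1 fault: NONE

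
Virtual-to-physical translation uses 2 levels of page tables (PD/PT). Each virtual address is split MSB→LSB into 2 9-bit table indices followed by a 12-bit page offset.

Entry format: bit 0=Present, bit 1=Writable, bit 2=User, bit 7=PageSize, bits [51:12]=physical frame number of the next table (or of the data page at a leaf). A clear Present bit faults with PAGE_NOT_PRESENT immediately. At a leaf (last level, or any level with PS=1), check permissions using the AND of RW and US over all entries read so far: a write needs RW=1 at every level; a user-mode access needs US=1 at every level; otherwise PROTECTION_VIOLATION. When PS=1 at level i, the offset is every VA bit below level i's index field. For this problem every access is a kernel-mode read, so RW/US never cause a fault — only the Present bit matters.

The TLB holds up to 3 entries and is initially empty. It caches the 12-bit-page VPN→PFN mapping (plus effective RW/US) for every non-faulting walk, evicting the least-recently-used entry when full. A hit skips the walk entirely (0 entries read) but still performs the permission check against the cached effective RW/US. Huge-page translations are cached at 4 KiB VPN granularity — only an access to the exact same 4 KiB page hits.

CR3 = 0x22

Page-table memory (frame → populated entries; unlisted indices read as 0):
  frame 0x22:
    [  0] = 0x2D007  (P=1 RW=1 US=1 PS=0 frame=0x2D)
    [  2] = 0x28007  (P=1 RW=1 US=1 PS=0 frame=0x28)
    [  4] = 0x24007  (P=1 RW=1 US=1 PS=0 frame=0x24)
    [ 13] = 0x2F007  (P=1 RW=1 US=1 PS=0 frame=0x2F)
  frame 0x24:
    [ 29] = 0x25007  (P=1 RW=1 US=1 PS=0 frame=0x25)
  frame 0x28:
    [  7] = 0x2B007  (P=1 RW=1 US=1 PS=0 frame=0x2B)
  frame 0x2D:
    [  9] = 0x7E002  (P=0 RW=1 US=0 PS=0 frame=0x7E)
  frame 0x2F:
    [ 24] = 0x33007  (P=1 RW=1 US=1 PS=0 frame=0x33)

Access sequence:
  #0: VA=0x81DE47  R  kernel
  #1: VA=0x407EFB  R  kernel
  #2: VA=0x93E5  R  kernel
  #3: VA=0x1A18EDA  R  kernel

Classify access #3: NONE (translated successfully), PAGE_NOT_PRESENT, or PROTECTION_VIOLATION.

Walk each access:
#0 VA=0x81DE47 (r,kernel):
  L0: frame=0x22 idx=4 entry=0x24007 [P=1 RW=1 US=1 PS=0]
  L1: frame=0x24 idx=29 entry=0x25007 [P=1 RW=1 US=1 PS=0]
  ⇒ phys 0x25E47  [2 reads]
#1 VA=0x407EFB (r,kernel):
  L0: frame=0x22 idx=2 entry=0x28007 [P=1 RW=1 US=1 PS=0]
  L1: frame=0x28 idx=7 entry=0x2B007 [P=1 RW=1 US=1 PS=0]
  ⇒ phys 0x2BEFB  [2 reads]
#2 VA=0x93E5 (r,kernel):
  L0: frame=0x22 idx=0 entry=0x2D007 [P=1 RW=1 US=1 PS=0]
  L1: frame=0x2D idx=9 entry=0x7E002 [P=0 RW=1 US=0 PS=0]
  ✗ PAGE_NOT_PRESENT  [2 reads]
#3 VA=0x1A18EDA (r,kernel):
  L0: frame=0x22 idx=13 entry=0x2F007 [P=1 RW=1 US=1 PS=0]
  L1: frame=0x2F idx=24 entry=0x33007 [P=1 RW=1 US=1 PS=0]
  ⇒ phys 0x33EDA  [2 reads]

Access #3 fault: NONE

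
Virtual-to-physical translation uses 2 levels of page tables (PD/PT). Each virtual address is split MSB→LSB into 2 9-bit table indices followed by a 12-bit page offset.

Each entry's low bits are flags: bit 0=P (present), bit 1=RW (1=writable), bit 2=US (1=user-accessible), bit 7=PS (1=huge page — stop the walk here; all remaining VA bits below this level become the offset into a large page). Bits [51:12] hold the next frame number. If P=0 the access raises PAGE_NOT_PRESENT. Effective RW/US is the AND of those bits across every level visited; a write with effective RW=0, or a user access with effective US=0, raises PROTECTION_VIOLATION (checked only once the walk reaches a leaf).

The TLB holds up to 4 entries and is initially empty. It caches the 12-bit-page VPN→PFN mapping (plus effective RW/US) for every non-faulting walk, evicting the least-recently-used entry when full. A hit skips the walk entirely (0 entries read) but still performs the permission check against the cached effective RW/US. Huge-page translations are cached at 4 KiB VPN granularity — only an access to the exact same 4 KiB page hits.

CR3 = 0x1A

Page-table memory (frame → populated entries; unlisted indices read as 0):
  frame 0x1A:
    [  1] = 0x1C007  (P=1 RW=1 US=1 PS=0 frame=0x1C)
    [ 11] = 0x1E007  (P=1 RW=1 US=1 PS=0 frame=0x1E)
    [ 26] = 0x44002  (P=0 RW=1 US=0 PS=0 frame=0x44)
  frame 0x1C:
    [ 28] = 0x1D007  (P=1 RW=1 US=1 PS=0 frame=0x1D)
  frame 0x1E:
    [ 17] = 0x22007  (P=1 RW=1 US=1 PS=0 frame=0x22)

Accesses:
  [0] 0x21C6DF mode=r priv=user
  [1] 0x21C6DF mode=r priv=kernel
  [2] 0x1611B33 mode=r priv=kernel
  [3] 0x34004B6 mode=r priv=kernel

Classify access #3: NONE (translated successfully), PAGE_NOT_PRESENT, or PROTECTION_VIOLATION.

Per-access translation:
#0 VA=0x21C6DF (r,user):
  L0 @0x1A[1] → 0x1C007  P=1,RW=1,US=1,PS=0
  L1 @0x1C[28] → 0x1D007  P=1,RW=1,US=1,PS=0
  → PA=0x1D6DF  (2 entries read)
#1 VA=0x21C6DF (r,kernel):
  TLB hit vpn=0x21C → PA=0x1D6DF
#2 VA=0x1611B33 (r,kernel):
  L0 @0x1A[11] → 0x1E007  P=1,RW=1,US=1,PS=0
  L1 @0x1E[17] → 0x22007  P=1,RW=1,US=1,PS=0
  → PA=0x22B33  (2 entries read)
#3 VA=0x34004B6 (r,kernel):
  L0 @0x1A[26] → 0x44002  P=0,RW=1,US=0,PS=0
  ⇒ fault: PAGE_NOT_PRESENT  — 1 lookups

Access #3 fault: PAGE_NOT_PRESENT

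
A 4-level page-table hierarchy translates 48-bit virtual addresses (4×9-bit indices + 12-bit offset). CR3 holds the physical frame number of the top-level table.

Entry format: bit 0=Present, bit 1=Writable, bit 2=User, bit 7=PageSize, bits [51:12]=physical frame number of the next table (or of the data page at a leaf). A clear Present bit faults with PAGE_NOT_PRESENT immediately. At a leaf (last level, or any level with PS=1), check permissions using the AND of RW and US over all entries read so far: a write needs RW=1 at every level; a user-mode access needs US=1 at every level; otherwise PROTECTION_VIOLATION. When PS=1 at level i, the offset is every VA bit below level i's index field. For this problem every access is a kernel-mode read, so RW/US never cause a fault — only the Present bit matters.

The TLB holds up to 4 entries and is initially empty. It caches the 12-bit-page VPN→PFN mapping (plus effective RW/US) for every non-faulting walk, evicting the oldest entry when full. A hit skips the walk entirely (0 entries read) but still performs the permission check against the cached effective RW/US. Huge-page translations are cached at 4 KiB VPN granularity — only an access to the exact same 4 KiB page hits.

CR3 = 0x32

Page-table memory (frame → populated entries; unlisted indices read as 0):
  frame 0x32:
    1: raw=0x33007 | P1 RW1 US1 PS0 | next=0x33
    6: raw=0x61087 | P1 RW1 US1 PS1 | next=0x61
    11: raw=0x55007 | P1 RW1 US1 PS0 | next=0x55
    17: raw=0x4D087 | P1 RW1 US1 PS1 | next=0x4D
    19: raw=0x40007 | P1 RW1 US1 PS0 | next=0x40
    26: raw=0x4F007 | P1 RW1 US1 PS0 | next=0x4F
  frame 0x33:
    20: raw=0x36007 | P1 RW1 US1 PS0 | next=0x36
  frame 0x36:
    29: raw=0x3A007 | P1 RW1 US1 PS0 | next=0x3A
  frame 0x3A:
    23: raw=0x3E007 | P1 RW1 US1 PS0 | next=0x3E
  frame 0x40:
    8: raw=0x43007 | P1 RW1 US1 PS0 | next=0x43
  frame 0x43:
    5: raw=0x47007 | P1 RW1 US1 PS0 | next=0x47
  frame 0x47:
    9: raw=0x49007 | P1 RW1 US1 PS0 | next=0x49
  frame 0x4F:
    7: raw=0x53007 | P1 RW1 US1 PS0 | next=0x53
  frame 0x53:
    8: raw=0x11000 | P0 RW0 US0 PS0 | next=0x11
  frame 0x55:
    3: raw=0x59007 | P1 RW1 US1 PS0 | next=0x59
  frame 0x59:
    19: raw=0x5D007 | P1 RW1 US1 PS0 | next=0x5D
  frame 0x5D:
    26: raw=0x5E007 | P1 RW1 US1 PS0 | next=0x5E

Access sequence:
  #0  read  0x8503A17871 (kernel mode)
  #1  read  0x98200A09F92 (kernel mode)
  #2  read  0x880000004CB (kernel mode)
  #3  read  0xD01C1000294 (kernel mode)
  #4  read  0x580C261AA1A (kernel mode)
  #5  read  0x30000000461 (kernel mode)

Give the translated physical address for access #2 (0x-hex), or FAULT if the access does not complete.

Walk each access:
#0 VA=0x8503A17871 (r,kernel):
  [0] read 0x32 idx=1: raw=0x33007 flags P=1 W=1 U=1 S=0
  [1] read 0x33 idx=20: raw=0x36007 flags P=1 W=1 U=1 S=0
  [2] read 0x36 idx=29: raw=0x3A007 flags P=1 W=1 U=1 S=0
  [3] read 0x3A idx=23: raw=0x3E007 flags P=1 W=1 U=1 S=0
  ⇒ phys 0x3E871  [4 reads]
#1 VA=0x98200A09F92 (r,kernel):
  [0] read 0x32 idx=19: raw=0x40007 flags P=1 W=1 U=1 S=0
  [1] read 0x40 idx=8: raw=0x43007 flags P=1 W=1 U=1 S=0
  [2] read 0x43 idx=5: raw=0x47007 flags P=1 W=1 U=1 S=0
  [3] read 0x47 idx=9: raw=0x49007 flags P=1 W=1 U=1 S=0
  ⇒ phys 0x49F92  [4 reads]
#2 VA=0x880000004CB (r,kernel):
  [0] read 0x32 idx=17: raw=0x4D087 flags P=1 W=1 U=1 S=1
  ⇒ phys 0x4D4CB (huge @L0)  [1 reads]
#3 VA=0xD01C1000294 (r,kernel):
  [0] read 0x32 idx=26: raw=0x4F007 flags P=1 W=1 U=1 S=0
  [1] read 0x4F idx=7: raw=0x53007 flags P=1 W=1 U=1 S=0
  [2] read 0x53 idx=8: raw=0x11000 flags P=0 W=0 U=0 S=0
  ⇒ fault: PAGE_NOT_PRESENT  — 3 lookups
#4 VA=0x580C261AA1A (r,kernel):
  [0] read 0x32 idx=11: raw=0x55007 flags P=1 W=1 U=1 S=0
  [1] read 0x55 idx=3: raw=0x59007 flags P=1 W=1 U=1 S=0
  [2] read 0x59 idx=19: raw=0x5D007 flags P=1 W=1 U=1 S=0
  [3] read 0x5D idx=26: raw=0x5E007 flags P=1 W=1 U=1 S=0
  ⇒ phys 0x5EA1A  [4 reads]
#5 VA=0x30000000461 (r,kernel):
  [0] read 0x32 idx=6: raw=0x61087 flags P=1 W=1 U=1 S=1
  ⇒ phys 0x61461 (huge @L0)  [1 reads]

Access #2 PA: 0x4D4CB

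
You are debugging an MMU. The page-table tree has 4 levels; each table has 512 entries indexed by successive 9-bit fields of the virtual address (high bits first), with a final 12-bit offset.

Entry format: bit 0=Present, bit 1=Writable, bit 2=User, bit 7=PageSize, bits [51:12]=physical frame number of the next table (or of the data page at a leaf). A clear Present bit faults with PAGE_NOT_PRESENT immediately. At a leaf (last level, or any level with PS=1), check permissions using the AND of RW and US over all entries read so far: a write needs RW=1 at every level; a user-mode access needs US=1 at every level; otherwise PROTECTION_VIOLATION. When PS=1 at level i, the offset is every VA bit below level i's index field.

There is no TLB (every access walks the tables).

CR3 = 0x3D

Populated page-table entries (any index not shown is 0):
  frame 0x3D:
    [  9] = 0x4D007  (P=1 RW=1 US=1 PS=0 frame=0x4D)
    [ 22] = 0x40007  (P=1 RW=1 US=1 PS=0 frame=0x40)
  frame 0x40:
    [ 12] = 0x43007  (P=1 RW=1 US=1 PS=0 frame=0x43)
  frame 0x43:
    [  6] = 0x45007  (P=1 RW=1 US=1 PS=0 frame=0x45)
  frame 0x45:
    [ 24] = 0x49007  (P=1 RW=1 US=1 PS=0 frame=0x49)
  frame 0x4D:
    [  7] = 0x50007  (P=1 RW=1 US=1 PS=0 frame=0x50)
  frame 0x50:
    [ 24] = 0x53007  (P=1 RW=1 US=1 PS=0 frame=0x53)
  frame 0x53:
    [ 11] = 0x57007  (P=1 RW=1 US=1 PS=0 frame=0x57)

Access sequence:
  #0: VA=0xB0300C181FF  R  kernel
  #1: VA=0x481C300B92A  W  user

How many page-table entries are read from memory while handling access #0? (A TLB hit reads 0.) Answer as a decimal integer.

Per-access translation:
#0 VA=0xB0300C181FF (r,kernel):
  L0 @0x3D[22] → 0x40007  P=1,RW=1,US=1,PS=0
  L1 @0x40[12] → 0x43007  P=1,RW=1,US=1,PS=0
  L2 @0x43[6] → 0x45007  P=1,RW=1,US=1,PS=0
  L3 @0x45[24] → 0x49007  P=1,RW=1,US=1,PS=0
  ✓ 0x491FF  — 4 lookups
#1 VA=0x481C300B92A (w,user):
  L0 @0x3D[9] → 0x4D007  P=1,RW=1,US=1,PS=0
  L1 @0x4D[7] → 0x50007  P=1,RW=1,US=1,PS=0
  L2 @0x50[24] → 0x53007  P=1,RW=1,US=1,PS=0
  L3 @0x53[11] → 0x57007  P=1,RW=1,US=1,PS=0
  ✓ 0x5792A  — 4 lookups

Entries read for #0: 4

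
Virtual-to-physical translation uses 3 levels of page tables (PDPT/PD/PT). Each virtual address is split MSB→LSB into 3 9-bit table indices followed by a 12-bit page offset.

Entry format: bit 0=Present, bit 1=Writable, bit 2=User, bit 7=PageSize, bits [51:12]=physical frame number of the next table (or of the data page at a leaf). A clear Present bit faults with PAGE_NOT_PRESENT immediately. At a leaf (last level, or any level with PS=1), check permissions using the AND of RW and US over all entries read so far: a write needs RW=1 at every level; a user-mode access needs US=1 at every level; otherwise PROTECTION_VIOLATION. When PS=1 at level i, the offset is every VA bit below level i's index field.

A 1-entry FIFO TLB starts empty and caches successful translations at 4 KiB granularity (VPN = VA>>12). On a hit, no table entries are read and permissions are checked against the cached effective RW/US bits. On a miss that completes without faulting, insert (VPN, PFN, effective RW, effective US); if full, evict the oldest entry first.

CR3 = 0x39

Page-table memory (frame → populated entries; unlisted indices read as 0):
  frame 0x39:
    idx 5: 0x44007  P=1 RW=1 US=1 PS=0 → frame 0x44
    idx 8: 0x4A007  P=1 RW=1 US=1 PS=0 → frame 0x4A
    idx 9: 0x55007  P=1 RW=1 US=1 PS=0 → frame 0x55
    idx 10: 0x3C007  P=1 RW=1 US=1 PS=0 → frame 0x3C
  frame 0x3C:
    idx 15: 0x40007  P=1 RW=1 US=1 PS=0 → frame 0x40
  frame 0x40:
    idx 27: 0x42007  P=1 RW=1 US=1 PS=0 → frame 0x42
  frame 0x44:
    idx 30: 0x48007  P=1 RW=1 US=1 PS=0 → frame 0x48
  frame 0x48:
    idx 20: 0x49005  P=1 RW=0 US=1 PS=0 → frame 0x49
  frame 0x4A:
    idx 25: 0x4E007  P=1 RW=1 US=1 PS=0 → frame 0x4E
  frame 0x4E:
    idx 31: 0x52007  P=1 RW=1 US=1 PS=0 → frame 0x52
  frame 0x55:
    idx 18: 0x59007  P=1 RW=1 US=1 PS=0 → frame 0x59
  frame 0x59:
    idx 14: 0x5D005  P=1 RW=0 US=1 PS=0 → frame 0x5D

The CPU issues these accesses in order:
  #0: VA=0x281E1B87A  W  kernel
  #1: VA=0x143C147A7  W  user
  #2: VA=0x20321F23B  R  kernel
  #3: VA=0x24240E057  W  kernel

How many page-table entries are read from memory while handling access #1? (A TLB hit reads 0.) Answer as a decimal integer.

Trace:
#0 VA=0x281E1B87A (w,kernel):
  lvl0: tbl 0x39, slot 10 ⇒ 0x3C007 (P1/RW1/US1/PS0)
  lvl1: tbl 0x3C, slot 15 ⇒ 0x40007 (P1/RW1/US1/PS0)
  lvl2: tbl 0x40, slot 27 ⇒ 0x42007 (P1/RW1/US1/PS0)
  → PA=0x4287A  (3 entries read)
#1 VA=0x143C147A7 (w,user):
  lvl0: tbl 0x39, slot 5 ⇒ 0x44007 (P1/RW1/US1/PS0)
  lvl1: tbl 0x44, slot 30 ⇒ 0x48007 (P1/RW1/US1/PS0)
  lvl2: tbl 0x48, slot 20 ⇒ 0x49005 (P1/RW0/US1/PS0)
  ⇒ fault: PROTECTION_VIOLATION  — 3 lookups
#2 VA=0x20321F23B (r,kernel):
  lvl0: tbl 0x39, slot 8 ⇒ 0x4A007 (P1/RW1/US1/PS0)
  lvl1: tbl 0x4A, slot 25 ⇒ 0x4E007 (P1/RW1/US1/PS0)
  lvl2: tbl 0x4E, slot 31 ⇒ 0x52007 (P1/RW1/US1/PS0)
  → PA=0x5223B  (3 entries read)
#3 VA=0x24240E057 (w,kernel):
  lvl0: tbl 0x39, slot 9 ⇒ 0x55007 (P1/RW1/US1/PS0)
  lvl1: tbl 0x55, slot 18 ⇒ 0x59007 (P1/RW1/US1/PS0)
  lvl2: tbl 0x59, slot 14 ⇒ 0x5D005 (P1/RW0/US1/PS0)
  ⇒ fault: PROTECTION_VIOLATION  — 3 lookups

Entries read for #1: 3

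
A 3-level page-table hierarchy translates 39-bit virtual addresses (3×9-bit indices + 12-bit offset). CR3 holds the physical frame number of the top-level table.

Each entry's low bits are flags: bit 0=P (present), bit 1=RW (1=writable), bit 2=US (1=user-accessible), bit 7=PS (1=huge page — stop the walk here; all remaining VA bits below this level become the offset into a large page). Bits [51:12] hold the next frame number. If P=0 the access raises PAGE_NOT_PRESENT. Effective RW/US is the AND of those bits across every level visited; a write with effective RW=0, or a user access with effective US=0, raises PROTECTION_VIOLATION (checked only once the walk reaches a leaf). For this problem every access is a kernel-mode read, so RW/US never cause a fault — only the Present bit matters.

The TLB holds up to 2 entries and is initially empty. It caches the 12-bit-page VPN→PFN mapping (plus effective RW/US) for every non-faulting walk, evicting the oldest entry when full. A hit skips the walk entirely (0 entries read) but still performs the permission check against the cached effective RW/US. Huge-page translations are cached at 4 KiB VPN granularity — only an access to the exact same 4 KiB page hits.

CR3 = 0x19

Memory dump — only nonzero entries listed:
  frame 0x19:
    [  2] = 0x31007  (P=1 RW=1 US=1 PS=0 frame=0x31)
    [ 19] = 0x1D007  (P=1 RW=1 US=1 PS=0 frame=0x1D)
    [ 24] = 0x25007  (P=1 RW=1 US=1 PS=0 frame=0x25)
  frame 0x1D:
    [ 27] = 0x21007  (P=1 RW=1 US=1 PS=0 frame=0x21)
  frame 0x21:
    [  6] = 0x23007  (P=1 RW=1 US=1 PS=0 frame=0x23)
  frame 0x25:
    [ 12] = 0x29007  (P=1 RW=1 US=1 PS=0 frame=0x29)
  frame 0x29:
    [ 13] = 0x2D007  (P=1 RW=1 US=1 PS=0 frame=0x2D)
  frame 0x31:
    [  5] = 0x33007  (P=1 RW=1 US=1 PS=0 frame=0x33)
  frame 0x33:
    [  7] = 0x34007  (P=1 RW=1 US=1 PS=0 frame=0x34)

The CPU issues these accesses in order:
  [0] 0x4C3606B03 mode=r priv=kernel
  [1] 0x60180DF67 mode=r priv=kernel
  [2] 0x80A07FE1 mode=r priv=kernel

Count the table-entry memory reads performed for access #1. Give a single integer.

Per-access translation:
#0 VA=0x4C3606B03 (r,kernel):
  [0] read 0x19 idx=19: raw=0x1D007 flags P=1 W=1 U=1 S=0
  [1] read 0x1D idx=27: raw=0x21007 flags P=1 W=1 U=1 S=0
  [2] read 0x21 idx=6: raw=0x23007 flags P=1 W=1 U=1 S=0
  ⇒ phys 0x23B03  [3 reads]
#1 VA=0x60180DF67 (r,kernel):
  [0] read 0x19 idx=24: raw=0x25007 flags P=1 W=1 U=1 S=0
  [1] read 0x25 idx=12: raw=0x29007 flags P=1 W=1 U=1 S=0
  [2] read 0x29 idx=13: raw=0x2D007 flags P=1 W=1 U=1 S=0
  ⇒ phys 0x2DF67  [3 reads]
#2 VA=0x80A07FE1 (r,kernel):
  [0] read 0x19 idx=2: raw=0x31007 flags P=1 W=1 U=1 S=0
  [1] read 0x31 idx=5: raw=0x33007 flags P=1 W=1 U=1 S=0
  [2] read 0x33 idx=7: raw=0x34007 flags P=1 W=1 U=1 S=0
  ⇒ phys 0x34FE1  [3 reads]

Entries read for #1: 3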